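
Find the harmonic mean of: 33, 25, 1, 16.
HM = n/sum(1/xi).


Sum of reciprocals = 1/33 + 1/25 + 1/1 + 1/16 = 1.132803
HM = 4/1.132803 = 3.5311

HM = 3.5311


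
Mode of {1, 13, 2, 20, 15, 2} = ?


Frequencies: 1:1, 2:2, 13:1, 15:1, 20:1
Max frequency = 2
Mode = 2

Mode = 2


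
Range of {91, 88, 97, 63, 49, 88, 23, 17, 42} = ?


Max = 97, Min = 17
Range = 97 - 17 = 80

Range = 80


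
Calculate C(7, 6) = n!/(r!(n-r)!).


C(7,6) = 7!/(6! × 1!)
= 5040/(720 × 1)
= 7

C(7,6) = 7


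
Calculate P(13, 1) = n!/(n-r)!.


P(13,1) = 13!/12!
= 6227020800/479001600
= 13

P(13,1) = 13


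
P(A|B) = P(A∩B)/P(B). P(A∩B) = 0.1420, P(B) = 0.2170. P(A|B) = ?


P(A|B) = 0.1420/0.2170 = 0.6544

P(A|B) = 0.6544


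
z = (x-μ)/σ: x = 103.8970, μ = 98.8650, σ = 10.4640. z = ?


z = (103.8970 - 98.8650)/10.4640
= 5.0320/10.4640
= 0.4809

z = 0.4809


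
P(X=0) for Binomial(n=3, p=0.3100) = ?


C(3,0) = 1
p^0 = 1.000000
(1-p)^3 = 0.328509
P = 1 * 1.000000 * 0.328509 = 0.3285

P(X=0) = 0.3285


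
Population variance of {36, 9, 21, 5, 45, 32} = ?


Mean = 24.6667
Squared deviations: 128.4444, 245.4444, 13.4444, 386.7778, 413.4444, 53.7778
Sum = 1241.3333
Variance = 1241.3333/6 = 206.8889

Variance = 206.8889


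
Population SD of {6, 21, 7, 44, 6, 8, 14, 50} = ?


Mean = 19.5000
Variance = 277.0000
SD = sqrt(277.0000) = 16.6433

SD = 16.6433


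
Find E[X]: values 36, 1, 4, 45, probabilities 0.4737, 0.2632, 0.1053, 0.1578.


E[X] = 36*0.4737 + 1*0.2632 + 4*0.1053 + 45*0.1578
= 17.0532 + 0.2632 + 0.4212 + 7.1010
= 24.8386

E[X] = 24.8386


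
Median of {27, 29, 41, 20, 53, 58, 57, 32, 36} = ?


Sorted: 20, 27, 29, 32, 36, 41, 53, 57, 58
n = 9 (odd)
Middle value = 36

Median = 36


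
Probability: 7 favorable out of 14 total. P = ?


P = 7/14 = 0.5000

P = 0.5000


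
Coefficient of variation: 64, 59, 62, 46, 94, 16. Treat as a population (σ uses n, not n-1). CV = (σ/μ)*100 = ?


Mean = 56.8333
SD = 23.2696
CV = (23.2696/56.8333)*100 = 40.9435%

CV = 40.9435%


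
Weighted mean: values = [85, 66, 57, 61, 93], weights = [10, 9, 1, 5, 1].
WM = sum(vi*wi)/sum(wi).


Numerator = 85*10 + 66*9 + 57*1 + 61*5 + 93*1 = 1899
Denominator = 10 + 9 + 1 + 5 + 1 = 26
WM = 1899/26 = 73.0385

WM = 73.0385


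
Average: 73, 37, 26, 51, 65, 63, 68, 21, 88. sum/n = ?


Sum = 73 + 37 + 26 + 51 + 65 + 63 + 68 + 21 + 88 = 492
n = 9
Mean = 492/9 = 54.6667

Mean = 54.6667


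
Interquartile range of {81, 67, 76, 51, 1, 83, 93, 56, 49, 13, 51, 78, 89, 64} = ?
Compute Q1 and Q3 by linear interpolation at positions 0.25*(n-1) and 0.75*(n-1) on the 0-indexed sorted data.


Sorted: 1, 13, 49, 51, 51, 56, 64, 67, 76, 78, 81, 83, 89, 93
Q1 (25th %ile) = 51.0000
Q3 (75th %ile) = 80.2500
IQR = 80.2500 - 51.0000 = 29.2500

IQR = 29.2500


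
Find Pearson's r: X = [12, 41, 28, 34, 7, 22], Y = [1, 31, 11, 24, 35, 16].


Mean X = 24.0000, Mean Y = 19.6667
SD X = 11.846237, SD Y = 11.685699
Cov = 28.666667
r = 28.666667/(11.846237*11.685699) = 0.2071

r = 0.2071


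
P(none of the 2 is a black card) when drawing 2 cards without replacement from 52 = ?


P(no black cards) = (26/52) × (25/51)
= 0.2451

P = 0.2451


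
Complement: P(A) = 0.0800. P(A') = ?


P(not A) = 1 - 0.0800 = 0.9200

P(not A) = 0.9200


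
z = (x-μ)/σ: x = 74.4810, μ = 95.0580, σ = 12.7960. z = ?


z = (74.4810 - 95.0580)/12.7960
= -20.5770/12.7960
= -1.6081

z = -1.6081


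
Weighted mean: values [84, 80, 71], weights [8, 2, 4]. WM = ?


Numerator = 84*8 + 80*2 + 71*4 = 1116
Denominator = 8 + 2 + 4 = 14
WM = 1116/14 = 79.7143

WM = 79.7143


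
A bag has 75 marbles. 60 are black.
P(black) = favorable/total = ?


P = 60/75 = 0.8000

P = 0.8000


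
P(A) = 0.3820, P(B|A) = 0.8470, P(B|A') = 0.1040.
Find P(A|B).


P(B) = P(B|A)*P(A) + P(B|A')*P(A')
= 0.8470*0.3820 + 0.1040*0.6180
= 0.323554 + 0.064272 = 0.387826
P(A|B) = 0.323554/0.387826 = 0.8343

P(A|B) = 0.8343


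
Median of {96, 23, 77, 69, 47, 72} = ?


Sorted: 23, 47, 69, 72, 77, 96
n = 6 (even)
Middle values: 69 and 72
Median = (69+72)/2 = 70.5000

Median = 70.5000


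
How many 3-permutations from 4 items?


P(4,3) = 4!/1!
= 24/1
= 24

P(4,3) = 24


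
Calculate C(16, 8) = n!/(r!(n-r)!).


C(16,8) = 16!/(8! × 8!)
= 20922789888000/(40320 × 40320)
= 12870

C(16,8) = 12870


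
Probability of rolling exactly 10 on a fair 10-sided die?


Favorable outcomes (roll = 10): 1
Total outcomes = 10
P = 1/10 = 0.1000

P = 0.1000


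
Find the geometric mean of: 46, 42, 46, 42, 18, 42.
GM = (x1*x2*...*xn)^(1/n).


Product = 46 × 42 × 46 × 42 × 18 × 42 = 2821863744
GM = 2821863744^(1/6) = 37.5915

GM = 37.5915


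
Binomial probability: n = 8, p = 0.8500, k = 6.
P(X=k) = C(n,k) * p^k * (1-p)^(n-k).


C(8,6) = 28
p^6 = 0.377150
(1-p)^2 = 0.022500
P = 28 * 0.377150 * 0.022500 = 0.2376

P(X=6) = 0.2376


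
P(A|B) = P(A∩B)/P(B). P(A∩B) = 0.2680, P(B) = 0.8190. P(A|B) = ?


P(A|B) = 0.2680/0.8190 = 0.3272

P(A|B) = 0.3272


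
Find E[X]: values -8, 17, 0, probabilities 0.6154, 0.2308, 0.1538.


E[X] = -8*0.6154 + 17*0.2308 + 0*0.1538
= -4.9232 + 3.9236 + 0
= -0.9996

E[X] = -0.9996


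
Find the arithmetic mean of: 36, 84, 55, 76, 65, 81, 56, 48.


Sum = 36 + 84 + 55 + 76 + 65 + 81 + 56 + 48 = 501
n = 8
Mean = 501/8 = 62.6250

Mean = 62.6250


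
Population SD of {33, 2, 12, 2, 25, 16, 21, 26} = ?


Mean = 17.1250
Variance = 111.6094
SD = sqrt(111.6094) = 10.5645

SD = 10.5645


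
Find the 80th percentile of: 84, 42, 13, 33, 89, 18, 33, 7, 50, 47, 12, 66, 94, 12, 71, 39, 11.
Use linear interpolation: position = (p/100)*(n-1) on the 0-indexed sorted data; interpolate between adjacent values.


Sorted: 7, 11, 12, 12, 13, 18, 33, 33, 39, 42, 47, 50, 66, 71, 84, 89, 94
n = 17
Index = 80/100 * 16 = 12.8000
Lower = data[12] = 66, Upper = data[13] = 71
P80 = 66 + 0.8000*(5) = 70.0000

P80 = 70.0000


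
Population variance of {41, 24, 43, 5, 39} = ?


Mean = 30.4000
Squared deviations: 112.3600, 40.9600, 158.7600, 645.1600, 73.9600
Sum = 1031.2000
Variance = 1031.2000/5 = 206.2400

Variance = 206.2400


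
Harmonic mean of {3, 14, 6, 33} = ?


Sum of reciprocals = 1/3 + 1/14 + 1/6 + 1/33 = 0.601732
HM = 4/0.601732 = 6.6475

HM = 6.6475


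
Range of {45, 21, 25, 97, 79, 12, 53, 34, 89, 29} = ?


Max = 97, Min = 12
Range = 97 - 12 = 85

Range = 85


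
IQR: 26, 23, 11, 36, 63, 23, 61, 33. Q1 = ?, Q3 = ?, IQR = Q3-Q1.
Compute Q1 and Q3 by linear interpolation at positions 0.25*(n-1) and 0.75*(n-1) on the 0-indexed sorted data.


Sorted: 11, 23, 23, 26, 33, 36, 61, 63
Q1 (25th %ile) = 23.0000
Q3 (75th %ile) = 42.2500
IQR = 42.2500 - 23.0000 = 19.2500

IQR = 19.2500


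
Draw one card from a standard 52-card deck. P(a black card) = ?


26 black cards in 52 cards
P = 26/52 = 0.5000

P = 0.5000


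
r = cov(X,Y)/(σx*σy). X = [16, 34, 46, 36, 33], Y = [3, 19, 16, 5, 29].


Mean X = 33.0000, Mean Y = 14.4000
SD X = 9.674709, SD Y = 9.541488
Cov = 38.200000
r = 38.200000/(9.674709*9.541488) = 0.4138

r = 0.4138


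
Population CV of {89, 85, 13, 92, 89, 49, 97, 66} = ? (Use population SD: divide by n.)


Mean = 72.5000
SD = 26.9629
CV = (26.9629/72.5000)*100 = 37.1903%

CV = 37.1903%


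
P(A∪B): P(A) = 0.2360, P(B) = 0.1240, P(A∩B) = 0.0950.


P(A∪B) = 0.2360 + 0.1240 - 0.0950
= 0.3600 - 0.0950
= 0.2650

P(A∪B) = 0.2650


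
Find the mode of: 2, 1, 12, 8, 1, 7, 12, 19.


Frequencies: 1:2, 2:1, 7:1, 8:1, 12:2, 19:1
Max frequency = 2
Mode = 1, 12

Mode = 1, 12


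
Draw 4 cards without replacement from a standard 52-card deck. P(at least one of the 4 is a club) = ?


P(at least one) = 1 - P(none)
P(none) = (39/52) × (38/51) × (37/50) × (36/49) = 0.303818
P(at least one) = 1 - 0.303818 = 0.6962

P = 0.6962


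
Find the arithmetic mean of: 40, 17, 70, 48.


Sum = 40 + 17 + 70 + 48 = 175
n = 4
Mean = 175/4 = 43.7500

Mean = 43.7500


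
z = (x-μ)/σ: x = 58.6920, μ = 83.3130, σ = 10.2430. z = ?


z = (58.6920 - 83.3130)/10.2430
= -24.6210/10.2430
= -2.4037

z = -2.4037


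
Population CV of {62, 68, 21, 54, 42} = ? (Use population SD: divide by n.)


Mean = 49.4000
SD = 16.6565
CV = (16.6565/49.4000)*100 = 33.7177%

CV = 33.7177%


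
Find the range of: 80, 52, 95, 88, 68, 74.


Max = 95, Min = 52
Range = 95 - 52 = 43

Range = 43


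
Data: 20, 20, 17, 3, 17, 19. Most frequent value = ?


Frequencies: 3:1, 17:2, 19:1, 20:2
Max frequency = 2
Mode = 17, 20

Mode = 17, 20


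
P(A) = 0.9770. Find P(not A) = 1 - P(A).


P(not A) = 1 - 0.9770 = 0.0230

P(not A) = 0.0230


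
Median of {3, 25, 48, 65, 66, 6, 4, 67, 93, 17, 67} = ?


Sorted: 3, 4, 6, 17, 25, 48, 65, 66, 67, 67, 93
n = 11 (odd)
Middle value = 48

Median = 48


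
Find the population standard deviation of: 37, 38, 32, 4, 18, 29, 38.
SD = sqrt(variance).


Mean = 28.0000
Variance = 139.1429
SD = sqrt(139.1429) = 11.7959

SD = 11.7959


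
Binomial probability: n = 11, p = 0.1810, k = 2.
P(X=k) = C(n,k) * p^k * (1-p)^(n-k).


C(11,2) = 55
p^2 = 0.032761
(1-p)^9 = 0.165789
P = 55 * 0.032761 * 0.165789 = 0.2987

P(X=2) = 0.2987


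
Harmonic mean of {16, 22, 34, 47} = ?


Sum of reciprocals = 1/16 + 1/22 + 1/34 + 1/47 = 0.158643
HM = 4/0.158643 = 25.2139

HM = 25.2139


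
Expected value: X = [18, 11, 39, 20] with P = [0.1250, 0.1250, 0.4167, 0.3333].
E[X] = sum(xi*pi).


E[X] = 18*0.1250 + 11*0.1250 + 39*0.4167 + 20*0.3333
= 2.2500 + 1.3750 + 16.2513 + 6.6660
= 26.5423

E[X] = 26.5423


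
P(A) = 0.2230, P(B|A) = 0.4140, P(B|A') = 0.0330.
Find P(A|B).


P(B) = P(B|A)*P(A) + P(B|A')*P(A')
= 0.4140*0.2230 + 0.0330*0.7770
= 0.092322 + 0.025641 = 0.117963
P(A|B) = 0.092322/0.117963 = 0.7826

P(A|B) = 0.7826


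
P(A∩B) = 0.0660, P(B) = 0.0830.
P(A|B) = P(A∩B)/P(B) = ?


P(A|B) = 0.0660/0.0830 = 0.7952

P(A|B) = 0.7952


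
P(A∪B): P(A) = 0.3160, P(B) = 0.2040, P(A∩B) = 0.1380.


P(A∪B) = 0.3160 + 0.2040 - 0.1380
= 0.5200 - 0.1380
= 0.3820

P(A∪B) = 0.3820


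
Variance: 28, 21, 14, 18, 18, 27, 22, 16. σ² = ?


Mean = 20.5000
Squared deviations: 56.2500, 0.2500, 42.2500, 6.2500, 6.2500, 42.2500, 2.2500, 20.2500
Sum = 176.0000
Variance = 176.0000/8 = 22.0000

Variance = 22.0000


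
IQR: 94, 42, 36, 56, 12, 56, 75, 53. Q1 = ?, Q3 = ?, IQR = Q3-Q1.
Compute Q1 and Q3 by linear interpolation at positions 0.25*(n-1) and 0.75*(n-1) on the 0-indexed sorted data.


Sorted: 12, 36, 42, 53, 56, 56, 75, 94
Q1 (25th %ile) = 40.5000
Q3 (75th %ile) = 60.7500
IQR = 60.7500 - 40.5000 = 20.2500

IQR = 20.2500


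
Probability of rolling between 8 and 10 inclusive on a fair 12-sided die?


Favorable outcomes (8 ≤ roll ≤ 10): 3
Total outcomes = 12
P = 3/12 = 0.2500

P = 0.2500


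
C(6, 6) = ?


C(6,6) = 6!/(6! × 0!)
= 720/(720 × 1)
= 1

C(6,6) = 1


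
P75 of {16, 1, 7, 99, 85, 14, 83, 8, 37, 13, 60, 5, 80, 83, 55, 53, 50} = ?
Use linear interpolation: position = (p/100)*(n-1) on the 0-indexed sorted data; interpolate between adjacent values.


Sorted: 1, 5, 7, 8, 13, 14, 16, 37, 50, 53, 55, 60, 80, 83, 83, 85, 99
n = 17
Index = 75/100 * 16 = 12.0000
Lower = data[12] = 80, Upper = data[13] = 83
P75 = 80 + 0*(3) = 80.0000

P75 = 80.0000


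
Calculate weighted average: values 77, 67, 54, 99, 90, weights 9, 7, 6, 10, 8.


Numerator = 77*9 + 67*7 + 54*6 + 99*10 + 90*8 = 3196
Denominator = 9 + 7 + 6 + 10 + 8 = 40
WM = 3196/40 = 79.9000

WM = 79.9000


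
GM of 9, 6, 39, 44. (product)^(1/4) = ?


Product = 9 × 6 × 39 × 44 = 92664
GM = 92664^(1/4) = 17.4473

GM = 17.4473


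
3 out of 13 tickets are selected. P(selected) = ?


P = 3/13 = 0.2308

P = 0.2308


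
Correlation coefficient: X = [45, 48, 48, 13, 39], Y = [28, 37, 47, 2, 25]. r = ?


Mean X = 38.6000, Mean Y = 27.8000
SD X = 13.215143, SD Y = 15.011995
Cov = 185.520000
r = 185.520000/(13.215143*15.011995) = 0.9351

r = 0.9351


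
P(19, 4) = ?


P(19,4) = 19!/15!
= 121645100408832000/1307674368000
= 93024

P(19,4) = 93024


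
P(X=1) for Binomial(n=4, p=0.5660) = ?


C(4,1) = 4
p^1 = 0.566000
(1-p)^3 = 0.081747
P = 4 * 0.566000 * 0.081747 = 0.1851

P(X=1) = 0.1851


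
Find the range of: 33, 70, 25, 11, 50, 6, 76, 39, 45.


Max = 76, Min = 6
Range = 76 - 6 = 70

Range = 70


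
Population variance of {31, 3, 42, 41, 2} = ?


Mean = 23.8000
Squared deviations: 51.8400, 432.6400, 331.2400, 295.8400, 475.2400
Sum = 1586.8000
Variance = 1586.8000/5 = 317.3600

Variance = 317.3600


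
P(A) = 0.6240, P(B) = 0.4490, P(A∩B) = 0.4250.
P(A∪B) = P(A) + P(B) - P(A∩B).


P(A∪B) = 0.6240 + 0.4490 - 0.4250
= 1.0730 - 0.4250
= 0.6480

P(A∪B) = 0.6480


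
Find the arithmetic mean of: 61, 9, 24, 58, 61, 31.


Sum = 61 + 9 + 24 + 58 + 61 + 31 = 244
n = 6
Mean = 244/6 = 40.6667

Mean = 40.6667


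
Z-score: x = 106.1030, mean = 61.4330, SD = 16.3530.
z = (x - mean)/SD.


z = (106.1030 - 61.4330)/16.3530
= 44.6700/16.3530
= 2.7316

z = 2.7316


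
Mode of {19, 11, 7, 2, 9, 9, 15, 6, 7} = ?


Frequencies: 2:1, 6:1, 7:2, 9:2, 11:1, 15:1, 19:1
Max frequency = 2
Mode = 7, 9

Mode = 7, 9


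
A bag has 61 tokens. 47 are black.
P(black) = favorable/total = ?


P = 47/61 = 0.7705

P = 0.7705


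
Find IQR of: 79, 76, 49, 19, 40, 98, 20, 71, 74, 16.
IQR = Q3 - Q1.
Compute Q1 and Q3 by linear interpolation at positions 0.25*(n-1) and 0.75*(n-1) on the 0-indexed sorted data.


Sorted: 16, 19, 20, 40, 49, 71, 74, 76, 79, 98
Q1 (25th %ile) = 25.0000
Q3 (75th %ile) = 75.5000
IQR = 75.5000 - 25.0000 = 50.5000

IQR = 50.5000


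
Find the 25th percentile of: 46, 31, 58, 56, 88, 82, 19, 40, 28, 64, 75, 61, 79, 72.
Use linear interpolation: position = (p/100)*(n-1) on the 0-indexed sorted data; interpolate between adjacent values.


Sorted: 19, 28, 31, 40, 46, 56, 58, 61, 64, 72, 75, 79, 82, 88
n = 14
Index = 25/100 * 13 = 3.2500
Lower = data[3] = 40, Upper = data[4] = 46
P25 = 40 + 0.2500*(6) = 41.5000

P25 = 41.5000


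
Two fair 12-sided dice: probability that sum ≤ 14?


Total outcomes = 12×12 = 144
Favorable (sum ≤ 14): 89
P = 89/144 = 0.6181

P = 0.6181


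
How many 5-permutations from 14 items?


P(14,5) = 14!/9!
= 87178291200/362880
= 240240

P(14,5) = 240240


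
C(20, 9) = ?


C(20,9) = 20!/(9! × 11!)
= 2432902008176640000/(362880 × 39916800)
= 167960

C(20,9) = 167960


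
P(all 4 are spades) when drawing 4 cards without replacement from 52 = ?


P(all spades) = (13/52) × (12/51) × (11/50) × (10/49)
= 0.0026

P = 0.0026


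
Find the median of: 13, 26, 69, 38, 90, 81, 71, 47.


Sorted: 13, 26, 38, 47, 69, 71, 81, 90
n = 8 (even)
Middle values: 47 and 69
Median = (47+69)/2 = 58.0000

Median = 58.0000


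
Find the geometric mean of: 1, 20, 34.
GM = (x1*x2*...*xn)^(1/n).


Product = 1 × 20 × 34 = 680
GM = 680^(1/3) = 8.7937

GM = 8.7937


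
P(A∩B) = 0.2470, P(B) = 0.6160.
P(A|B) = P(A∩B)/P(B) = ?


P(A|B) = 0.2470/0.6160 = 0.4010

P(A|B) = 0.4010


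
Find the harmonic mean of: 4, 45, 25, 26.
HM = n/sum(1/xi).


Sum of reciprocals = 1/4 + 1/45 + 1/25 + 1/26 = 0.350684
HM = 4/0.350684 = 11.4063

HM = 11.4063


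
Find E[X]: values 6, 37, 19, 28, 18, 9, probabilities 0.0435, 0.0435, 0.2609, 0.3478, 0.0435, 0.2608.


E[X] = 6*0.0435 + 37*0.0435 + 19*0.2609 + 28*0.3478 + 18*0.0435 + 9*0.2608
= 0.2610 + 1.6095 + 4.9571 + 9.7384 + 0.7830 + 2.3472
= 19.6962

E[X] = 19.6962


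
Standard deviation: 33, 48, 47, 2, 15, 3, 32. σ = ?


Mean = 25.7143
Variance = 319.3469
SD = sqrt(319.3469) = 17.8703

SD = 17.8703


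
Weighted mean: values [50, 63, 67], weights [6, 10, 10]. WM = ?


Numerator = 50*6 + 63*10 + 67*10 = 1600
Denominator = 6 + 10 + 10 = 26
WM = 1600/26 = 61.5385

WM = 61.5385


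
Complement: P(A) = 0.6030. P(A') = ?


P(not A) = 1 - 0.6030 = 0.3970

P(not A) = 0.3970


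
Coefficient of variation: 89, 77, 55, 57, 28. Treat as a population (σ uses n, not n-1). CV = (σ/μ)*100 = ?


Mean = 61.2000
SD = 20.8844
CV = (20.8844/61.2000)*100 = 34.1249%

CV = 34.1249%


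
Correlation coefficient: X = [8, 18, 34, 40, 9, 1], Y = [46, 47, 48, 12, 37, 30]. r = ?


Mean X = 18.3333, Mean Y = 36.6667
SD X = 14.197026, SD Y = 12.749728
Cov = -57.388889
r = -57.388889/(14.197026*12.749728) = -0.3171

r = -0.3171


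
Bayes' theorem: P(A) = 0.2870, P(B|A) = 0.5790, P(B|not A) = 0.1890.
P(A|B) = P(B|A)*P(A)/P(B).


P(B) = P(B|A)*P(A) + P(B|A')*P(A')
= 0.5790*0.2870 + 0.1890*0.7130
= 0.166173 + 0.134757 = 0.300930
P(A|B) = 0.166173/0.300930 = 0.5522

P(A|B) = 0.5522


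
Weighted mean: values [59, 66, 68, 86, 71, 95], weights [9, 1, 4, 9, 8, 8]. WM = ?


Numerator = 59*9 + 66*1 + 68*4 + 86*9 + 71*8 + 95*8 = 2971
Denominator = 9 + 1 + 4 + 9 + 8 + 8 = 39
WM = 2971/39 = 76.1795

WM = 76.1795


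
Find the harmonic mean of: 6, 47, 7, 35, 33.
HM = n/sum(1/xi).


Sum of reciprocals = 1/6 + 1/47 + 1/7 + 1/35 + 1/33 = 0.389675
HM = 5/0.389675 = 12.8312

HM = 12.8312


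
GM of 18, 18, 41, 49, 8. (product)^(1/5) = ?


Product = 18 × 18 × 41 × 49 × 8 = 5207328
GM = 5207328^(1/5) = 22.0457

GM = 22.0457


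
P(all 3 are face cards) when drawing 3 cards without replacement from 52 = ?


P(all face cards) = (12/52) × (11/51) × (10/50)
= 0.0100

P = 0.0100


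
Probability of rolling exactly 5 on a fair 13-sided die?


Favorable outcomes (roll = 5): 1
Total outcomes = 13
P = 1/13 = 0.0769

P = 0.0769


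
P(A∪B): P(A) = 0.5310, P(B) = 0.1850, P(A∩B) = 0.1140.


P(A∪B) = 0.5310 + 0.1850 - 0.1140
= 0.7160 - 0.1140
= 0.6020

P(A∪B) = 0.6020


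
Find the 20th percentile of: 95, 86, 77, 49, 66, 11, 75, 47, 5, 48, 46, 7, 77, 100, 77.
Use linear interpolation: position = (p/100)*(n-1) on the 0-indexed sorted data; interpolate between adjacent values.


Sorted: 5, 7, 11, 46, 47, 48, 49, 66, 75, 77, 77, 77, 86, 95, 100
n = 15
Index = 20/100 * 14 = 2.8000
Lower = data[2] = 11, Upper = data[3] = 46
P20 = 11 + 0.8000*(35) = 39.0000

P20 = 39.0000


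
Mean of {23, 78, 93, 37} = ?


Sum = 23 + 78 + 93 + 37 = 231
n = 4
Mean = 231/4 = 57.7500

Mean = 57.7500


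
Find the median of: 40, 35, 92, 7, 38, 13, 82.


Sorted: 7, 13, 35, 38, 40, 82, 92
n = 7 (odd)
Middle value = 38

Median = 38


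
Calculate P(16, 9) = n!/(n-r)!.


P(16,9) = 16!/7!
= 20922789888000/5040
= 4151347200

P(16,9) = 4151347200


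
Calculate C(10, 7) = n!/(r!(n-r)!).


C(10,7) = 10!/(7! × 3!)
= 3628800/(5040 × 6)
= 120

C(10,7) = 120


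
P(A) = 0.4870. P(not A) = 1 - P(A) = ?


P(not A) = 1 - 0.4870 = 0.5130

P(not A) = 0.5130


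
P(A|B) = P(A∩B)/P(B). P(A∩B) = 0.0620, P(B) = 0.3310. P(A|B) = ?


P(A|B) = 0.0620/0.3310 = 0.1873

P(A|B) = 0.1873


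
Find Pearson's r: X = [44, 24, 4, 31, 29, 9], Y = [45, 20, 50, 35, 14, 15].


Mean X = 23.5000, Mean Y = 29.8333
SD X = 13.524669, SD Y = 14.322670
Cov = 13.250000
r = 13.250000/(13.524669*14.322670) = 0.0684

r = 0.0684


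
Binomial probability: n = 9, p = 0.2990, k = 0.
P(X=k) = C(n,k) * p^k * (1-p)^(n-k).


C(9,0) = 1
p^0 = 1.000000
(1-p)^9 = 0.040875
P = 1 * 1.000000 * 0.040875 = 0.0409

P(X=0) = 0.0409


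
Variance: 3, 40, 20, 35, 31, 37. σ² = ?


Mean = 27.6667
Squared deviations: 608.4444, 152.1111, 58.7778, 53.7778, 11.1111, 87.1111
Sum = 971.3333
Variance = 971.3333/6 = 161.8889

Variance = 161.8889


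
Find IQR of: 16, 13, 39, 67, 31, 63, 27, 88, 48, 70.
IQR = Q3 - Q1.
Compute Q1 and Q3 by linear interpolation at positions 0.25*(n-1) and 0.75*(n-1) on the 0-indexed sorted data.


Sorted: 13, 16, 27, 31, 39, 48, 63, 67, 70, 88
Q1 (25th %ile) = 28.0000
Q3 (75th %ile) = 66.0000
IQR = 66.0000 - 28.0000 = 38.0000

IQR = 38.0000


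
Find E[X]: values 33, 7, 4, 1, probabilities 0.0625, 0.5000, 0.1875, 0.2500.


E[X] = 33*0.0625 + 7*0.5000 + 4*0.1875 + 1*0.2500
= 2.0625 + 3.5000 + 0.7500 + 0.2500
= 6.5625

E[X] = 6.5625


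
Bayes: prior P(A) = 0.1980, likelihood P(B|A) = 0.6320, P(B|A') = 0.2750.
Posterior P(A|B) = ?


P(B) = P(B|A)*P(A) + P(B|A')*P(A')
= 0.6320*0.1980 + 0.2750*0.8020
= 0.125136 + 0.220550 = 0.345686
P(A|B) = 0.125136/0.345686 = 0.3620

P(A|B) = 0.3620


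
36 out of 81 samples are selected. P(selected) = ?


P = 36/81 = 0.4444

P = 0.4444


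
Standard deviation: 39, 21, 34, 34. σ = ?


Mean = 32.0000
Variance = 44.5000
SD = sqrt(44.5000) = 6.6708

SD = 6.6708


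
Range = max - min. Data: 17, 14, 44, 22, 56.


Max = 56, Min = 14
Range = 56 - 14 = 42

Range = 42


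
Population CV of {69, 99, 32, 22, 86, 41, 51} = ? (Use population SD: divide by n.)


Mean = 57.1429
SD = 26.4328
CV = (26.4328/57.1429)*100 = 46.2574%

CV = 46.2574%


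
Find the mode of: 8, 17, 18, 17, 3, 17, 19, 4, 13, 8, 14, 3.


Frequencies: 3:2, 4:1, 8:2, 13:1, 14:1, 17:3, 18:1, 19:1
Max frequency = 3
Mode = 17

Mode = 17


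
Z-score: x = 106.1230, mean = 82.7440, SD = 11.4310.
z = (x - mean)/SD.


z = (106.1230 - 82.7440)/11.4310
= 23.3790/11.4310
= 2.0452

z = 2.0452


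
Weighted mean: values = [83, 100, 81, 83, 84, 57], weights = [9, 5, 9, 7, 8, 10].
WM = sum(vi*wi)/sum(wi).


Numerator = 83*9 + 100*5 + 81*9 + 83*7 + 84*8 + 57*10 = 3799
Denominator = 9 + 5 + 9 + 7 + 8 + 10 = 48
WM = 3799/48 = 79.1458

WM = 79.1458


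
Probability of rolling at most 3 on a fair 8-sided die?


Favorable outcomes (roll ≤ 3): 3
Total outcomes = 8
P = 3/8 = 0.3750

P = 0.3750


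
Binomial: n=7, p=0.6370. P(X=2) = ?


C(7,2) = 21
p^2 = 0.405769
(1-p)^5 = 0.006303
P = 21 * 0.405769 * 0.006303 = 0.0537

P(X=2) = 0.0537


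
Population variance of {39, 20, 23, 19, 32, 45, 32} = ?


Mean = 30.0000
Squared deviations: 81.0000, 100.0000, 49.0000, 121.0000, 4.0000, 225.0000, 4.0000
Sum = 584.0000
Variance = 584.0000/7 = 83.4286

Variance = 83.4286


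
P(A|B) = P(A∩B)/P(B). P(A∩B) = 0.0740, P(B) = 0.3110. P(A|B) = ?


P(A|B) = 0.0740/0.3110 = 0.2379

P(A|B) = 0.2379


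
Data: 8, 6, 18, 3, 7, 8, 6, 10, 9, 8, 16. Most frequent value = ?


Frequencies: 3:1, 6:2, 7:1, 8:3, 9:1, 10:1, 16:1, 18:1
Max frequency = 3
Mode = 8

Mode = 8


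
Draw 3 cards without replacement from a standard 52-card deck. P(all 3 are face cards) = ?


P(all face cards) = (12/52) × (11/51) × (10/50)
= 0.0100

P = 0.0100


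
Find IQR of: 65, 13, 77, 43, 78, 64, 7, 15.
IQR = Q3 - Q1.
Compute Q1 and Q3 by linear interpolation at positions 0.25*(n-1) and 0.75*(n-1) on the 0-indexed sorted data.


Sorted: 7, 13, 15, 43, 64, 65, 77, 78
Q1 (25th %ile) = 14.5000
Q3 (75th %ile) = 68.0000
IQR = 68.0000 - 14.5000 = 53.5000

IQR = 53.5000


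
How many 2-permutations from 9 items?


P(9,2) = 9!/7!
= 362880/5040
= 72

P(9,2) = 72


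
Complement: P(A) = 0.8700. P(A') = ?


P(not A) = 1 - 0.8700 = 0.1300

P(not A) = 0.1300


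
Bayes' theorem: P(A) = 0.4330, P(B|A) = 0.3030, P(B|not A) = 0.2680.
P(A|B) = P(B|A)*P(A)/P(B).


P(B) = P(B|A)*P(A) + P(B|A')*P(A')
= 0.3030*0.4330 + 0.2680*0.5670
= 0.131199 + 0.151956 = 0.283155
P(A|B) = 0.131199/0.283155 = 0.4633

P(A|B) = 0.4633


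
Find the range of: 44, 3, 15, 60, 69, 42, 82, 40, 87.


Max = 87, Min = 3
Range = 87 - 3 = 84

Range = 84


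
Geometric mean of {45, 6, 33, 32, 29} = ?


Product = 45 × 6 × 33 × 32 × 29 = 8268480
GM = 8268480^(1/5) = 24.1816

GM = 24.1816


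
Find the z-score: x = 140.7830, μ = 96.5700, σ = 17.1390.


z = (140.7830 - 96.5700)/17.1390
= 44.2130/17.1390
= 2.5797

z = 2.5797


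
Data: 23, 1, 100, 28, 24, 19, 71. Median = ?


Sorted: 1, 19, 23, 24, 28, 71, 100
n = 7 (odd)
Middle value = 24

Median = 24


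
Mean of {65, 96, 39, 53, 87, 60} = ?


Sum = 65 + 96 + 39 + 53 + 87 + 60 = 400
n = 6
Mean = 400/6 = 66.6667

Mean = 66.6667


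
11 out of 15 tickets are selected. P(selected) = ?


P = 11/15 = 0.7333

P = 0.7333


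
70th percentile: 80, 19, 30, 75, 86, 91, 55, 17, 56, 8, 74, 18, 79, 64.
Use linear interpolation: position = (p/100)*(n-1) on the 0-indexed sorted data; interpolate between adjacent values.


Sorted: 8, 17, 18, 19, 30, 55, 56, 64, 74, 75, 79, 80, 86, 91
n = 14
Index = 70/100 * 13 = 9.1000
Lower = data[9] = 75, Upper = data[10] = 79
P70 = 75 + 0.1000*(4) = 75.4000

P70 = 75.4000


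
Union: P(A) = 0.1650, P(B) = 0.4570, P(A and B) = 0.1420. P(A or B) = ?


P(A∪B) = 0.1650 + 0.4570 - 0.1420
= 0.6220 - 0.1420
= 0.4800

P(A∪B) = 0.4800


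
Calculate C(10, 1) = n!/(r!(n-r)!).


C(10,1) = 10!/(1! × 9!)
= 3628800/(1 × 362880)
= 10

C(10,1) = 10


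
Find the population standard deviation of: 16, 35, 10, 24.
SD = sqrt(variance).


Mean = 21.2500
Variance = 87.6875
SD = sqrt(87.6875) = 9.3642

SD = 9.3642


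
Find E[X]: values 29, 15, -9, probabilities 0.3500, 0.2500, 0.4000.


E[X] = 29*0.3500 + 15*0.2500 - 9*0.4000
= 10.1500 + 3.7500 - 3.6000
= 10.3000

E[X] = 10.3000


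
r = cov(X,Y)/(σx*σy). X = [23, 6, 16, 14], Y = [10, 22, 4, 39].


Mean X = 14.7500, Mean Y = 18.7500
SD X = 6.057021, SD Y = 13.367404
Cov = -33.562500
r = -33.562500/(6.057021*13.367404) = -0.4145

r = -0.4145


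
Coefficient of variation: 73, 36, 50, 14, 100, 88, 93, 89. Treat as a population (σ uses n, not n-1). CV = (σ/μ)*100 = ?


Mean = 67.8750
SD = 29.1094
CV = (29.1094/67.8750)*100 = 42.8868%

CV = 42.8868%


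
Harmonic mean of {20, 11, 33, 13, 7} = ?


Sum of reciprocals = 1/20 + 1/11 + 1/33 + 1/13 + 1/7 = 0.390992
HM = 5/0.390992 = 12.7880

HM = 12.7880


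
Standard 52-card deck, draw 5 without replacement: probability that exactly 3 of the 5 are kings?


Hypergeometric: P(X=3) = C(4,3)·C(48,2) / C(52,5)
= 4 × 1128 / 2598960
= 4512/2598960 = 0.0017

P = 0.0017


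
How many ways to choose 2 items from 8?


C(8,2) = 8!/(2! × 6!)
= 40320/(2 × 720)
= 28

C(8,2) = 28


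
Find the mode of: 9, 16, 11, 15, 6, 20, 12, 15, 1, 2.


Frequencies: 1:1, 2:1, 6:1, 9:1, 11:1, 12:1, 15:2, 16:1, 20:1
Max frequency = 2
Mode = 15

Mode = 15


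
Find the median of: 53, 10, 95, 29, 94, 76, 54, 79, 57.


Sorted: 10, 29, 53, 54, 57, 76, 79, 94, 95
n = 9 (odd)
Middle value = 57

Median = 57


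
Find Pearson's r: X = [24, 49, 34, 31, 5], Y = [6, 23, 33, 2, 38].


Mean X = 28.6000, Mean Y = 20.4000
SD X = 14.347125, SD Y = 14.291256
Cov = -54.440000
r = -54.440000/(14.347125*14.291256) = -0.2655

r = -0.2655


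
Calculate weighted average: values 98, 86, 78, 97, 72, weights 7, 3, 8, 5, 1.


Numerator = 98*7 + 86*3 + 78*8 + 97*5 + 72*1 = 2125
Denominator = 7 + 3 + 8 + 5 + 1 = 24
WM = 2125/24 = 88.5417

WM = 88.5417


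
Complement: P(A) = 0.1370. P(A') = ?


P(not A) = 1 - 0.1370 = 0.8630

P(not A) = 0.8630


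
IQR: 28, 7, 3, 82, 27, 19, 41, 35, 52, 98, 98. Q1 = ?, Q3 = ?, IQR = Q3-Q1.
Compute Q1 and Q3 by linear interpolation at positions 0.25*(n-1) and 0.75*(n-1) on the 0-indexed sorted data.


Sorted: 3, 7, 19, 27, 28, 35, 41, 52, 82, 98, 98
Q1 (25th %ile) = 23.0000
Q3 (75th %ile) = 67.0000
IQR = 67.0000 - 23.0000 = 44.0000

IQR = 44.0000


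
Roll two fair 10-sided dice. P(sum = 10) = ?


Total outcomes = 10×10 = 100
Favorable (sum = 10): 9
P = 9/100 = 0.0900

P = 0.0900


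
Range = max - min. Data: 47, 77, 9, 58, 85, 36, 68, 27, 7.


Max = 85, Min = 7
Range = 85 - 7 = 78

Range = 78


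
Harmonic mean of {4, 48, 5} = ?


Sum of reciprocals = 1/4 + 1/48 + 1/5 = 0.470833
HM = 3/0.470833 = 6.3717

HM = 6.3717


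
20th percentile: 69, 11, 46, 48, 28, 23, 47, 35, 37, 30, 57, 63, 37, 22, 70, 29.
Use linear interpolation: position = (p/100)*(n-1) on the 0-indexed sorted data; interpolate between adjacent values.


Sorted: 11, 22, 23, 28, 29, 30, 35, 37, 37, 46, 47, 48, 57, 63, 69, 70
n = 16
Index = 20/100 * 15 = 3.0000
Lower = data[3] = 28, Upper = data[4] = 29
P20 = 28 + 0*(1) = 28.0000

P20 = 28.0000


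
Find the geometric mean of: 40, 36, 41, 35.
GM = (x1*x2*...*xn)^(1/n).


Product = 40 × 36 × 41 × 35 = 2066400
GM = 2066400^(1/4) = 37.9143

GM = 37.9143


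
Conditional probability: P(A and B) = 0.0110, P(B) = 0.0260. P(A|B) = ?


P(A|B) = 0.0110/0.0260 = 0.4231

P(A|B) = 0.4231


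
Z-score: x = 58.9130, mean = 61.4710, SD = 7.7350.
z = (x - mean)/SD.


z = (58.9130 - 61.4710)/7.7350
= -2.5580/7.7350
= -0.3307

z = -0.3307


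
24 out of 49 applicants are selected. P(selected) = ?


P = 24/49 = 0.4898

P = 0.4898


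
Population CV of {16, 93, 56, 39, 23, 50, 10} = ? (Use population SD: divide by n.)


Mean = 41.0000
SD = 26.5222
CV = (26.5222/41.0000)*100 = 64.6884%

CV = 64.6884%


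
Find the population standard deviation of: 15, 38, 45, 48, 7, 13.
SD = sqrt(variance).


Mean = 27.6667
Variance = 270.5556
SD = sqrt(270.5556) = 16.4486

SD = 16.4486


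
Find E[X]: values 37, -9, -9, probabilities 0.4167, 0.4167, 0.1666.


E[X] = 37*0.4167 - 9*0.4167 - 9*0.1666
= 15.4179 - 3.7503 - 1.4994
= 10.1682

E[X] = 10.1682


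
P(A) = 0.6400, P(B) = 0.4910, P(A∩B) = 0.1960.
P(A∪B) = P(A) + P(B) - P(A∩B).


P(A∪B) = 0.6400 + 0.4910 - 0.1960
= 1.1310 - 0.1960
= 0.9350

P(A∪B) = 0.9350


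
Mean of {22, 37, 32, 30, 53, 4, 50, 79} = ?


Sum = 22 + 37 + 32 + 30 + 53 + 4 + 50 + 79 = 307
n = 8
Mean = 307/8 = 38.3750

Mean = 38.3750


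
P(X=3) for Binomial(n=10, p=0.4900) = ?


C(10,3) = 120
p^3 = 0.117649
(1-p)^7 = 0.008974
P = 120 * 0.117649 * 0.008974 = 0.1267

P(X=3) = 0.1267


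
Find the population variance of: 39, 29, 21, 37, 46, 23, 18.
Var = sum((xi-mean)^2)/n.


Mean = 30.4286
Squared deviations: 73.4694, 2.0408, 88.8980, 43.1837, 242.4694, 55.1837, 154.4694
Sum = 659.7143
Variance = 659.7143/7 = 94.2449

Variance = 94.2449


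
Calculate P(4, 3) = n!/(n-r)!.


P(4,3) = 4!/1!
= 24/1
= 24

P(4,3) = 24


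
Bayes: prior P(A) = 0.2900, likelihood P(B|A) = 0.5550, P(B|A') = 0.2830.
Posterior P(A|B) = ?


P(B) = P(B|A)*P(A) + P(B|A')*P(A')
= 0.5550*0.2900 + 0.2830*0.7100
= 0.160950 + 0.200930 = 0.361880
P(A|B) = 0.160950/0.361880 = 0.4448

P(A|B) = 0.4448


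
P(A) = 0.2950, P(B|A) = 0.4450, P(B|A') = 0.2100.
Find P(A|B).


P(B) = P(B|A)*P(A) + P(B|A')*P(A')
= 0.4450*0.2950 + 0.2100*0.7050
= 0.131275 + 0.148050 = 0.279325
P(A|B) = 0.131275/0.279325 = 0.4700

P(A|B) = 0.4700


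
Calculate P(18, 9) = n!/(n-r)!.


P(18,9) = 18!/9!
= 6402373705728000/362880
= 17643225600

P(18,9) = 17643225600


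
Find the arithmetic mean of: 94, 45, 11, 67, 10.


Sum = 94 + 45 + 11 + 67 + 10 = 227
n = 5
Mean = 227/5 = 45.4000

Mean = 45.4000


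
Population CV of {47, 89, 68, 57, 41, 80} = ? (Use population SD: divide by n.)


Mean = 63.6667
SD = 17.1432
CV = (17.1432/63.6667)*100 = 26.9265%

CV = 26.9265%


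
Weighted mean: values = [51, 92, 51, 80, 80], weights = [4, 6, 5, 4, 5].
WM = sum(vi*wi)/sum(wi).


Numerator = 51*4 + 92*6 + 51*5 + 80*4 + 80*5 = 1731
Denominator = 4 + 6 + 5 + 4 + 5 = 24
WM = 1731/24 = 72.1250

WM = 72.1250


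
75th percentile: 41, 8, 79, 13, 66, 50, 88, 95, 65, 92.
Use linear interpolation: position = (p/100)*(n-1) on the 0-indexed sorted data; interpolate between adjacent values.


Sorted: 8, 13, 41, 50, 65, 66, 79, 88, 92, 95
n = 10
Index = 75/100 * 9 = 6.7500
Lower = data[6] = 79, Upper = data[7] = 88
P75 = 79 + 0.7500*(9) = 85.7500

P75 = 85.7500


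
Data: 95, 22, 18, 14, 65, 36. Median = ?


Sorted: 14, 18, 22, 36, 65, 95
n = 6 (even)
Middle values: 22 and 36
Median = (22+36)/2 = 29.0000

Median = 29.0000


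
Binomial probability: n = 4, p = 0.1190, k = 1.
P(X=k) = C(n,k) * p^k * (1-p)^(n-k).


C(4,1) = 4
p^1 = 0.119000
(1-p)^3 = 0.683798
P = 4 * 0.119000 * 0.683798 = 0.3255

P(X=1) = 0.3255


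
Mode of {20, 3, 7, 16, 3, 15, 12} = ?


Frequencies: 3:2, 7:1, 12:1, 15:1, 16:1, 20:1
Max frequency = 2
Mode = 3

Mode = 3


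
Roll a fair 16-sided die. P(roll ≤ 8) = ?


Favorable outcomes (roll ≤ 8): 8
Total outcomes = 16
P = 8/16 = 0.5000

P = 0.5000


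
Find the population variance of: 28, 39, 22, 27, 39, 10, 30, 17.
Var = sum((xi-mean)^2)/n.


Mean = 26.5000
Squared deviations: 2.2500, 156.2500, 20.2500, 0.2500, 156.2500, 272.2500, 12.2500, 90.2500
Sum = 710.0000
Variance = 710.0000/8 = 88.7500

Variance = 88.7500


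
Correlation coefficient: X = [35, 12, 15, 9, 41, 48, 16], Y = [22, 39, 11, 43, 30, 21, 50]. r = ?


Mean X = 25.1429, Mean Y = 30.8571
SD X = 14.593820, SD Y = 12.822175
Cov = -86.122449
r = -86.122449/(14.593820*12.822175) = -0.4602

r = -0.4602


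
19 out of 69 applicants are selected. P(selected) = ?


P = 19/69 = 0.2754

P = 0.2754


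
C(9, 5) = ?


C(9,5) = 9!/(5! × 4!)
= 362880/(120 × 24)
= 126

C(9,5) = 126


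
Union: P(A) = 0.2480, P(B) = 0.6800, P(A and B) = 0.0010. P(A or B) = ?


P(A∪B) = 0.2480 + 0.6800 - 0.0010
= 0.9280 - 0.0010
= 0.9270

P(A∪B) = 0.9270


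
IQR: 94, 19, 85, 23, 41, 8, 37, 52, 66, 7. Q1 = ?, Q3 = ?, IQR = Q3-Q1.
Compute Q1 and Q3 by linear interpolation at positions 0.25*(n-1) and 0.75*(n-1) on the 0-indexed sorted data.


Sorted: 7, 8, 19, 23, 37, 41, 52, 66, 85, 94
Q1 (25th %ile) = 20.0000
Q3 (75th %ile) = 62.5000
IQR = 62.5000 - 20.0000 = 42.5000

IQR = 42.5000


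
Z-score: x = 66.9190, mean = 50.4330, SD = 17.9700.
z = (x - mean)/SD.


z = (66.9190 - 50.4330)/17.9700
= 16.4860/17.9700
= 0.9174

z = 0.9174


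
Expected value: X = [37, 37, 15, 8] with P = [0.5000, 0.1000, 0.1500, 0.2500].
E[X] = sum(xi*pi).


E[X] = 37*0.5000 + 37*0.1000 + 15*0.1500 + 8*0.2500
= 18.5000 + 3.7000 + 2.2500 + 2.0000
= 26.4500

E[X] = 26.4500


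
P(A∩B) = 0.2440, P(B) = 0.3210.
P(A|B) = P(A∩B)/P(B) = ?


P(A|B) = 0.2440/0.3210 = 0.7601

P(A|B) = 0.7601


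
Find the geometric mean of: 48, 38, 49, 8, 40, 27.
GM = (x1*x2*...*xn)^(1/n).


Product = 48 × 38 × 49 × 8 × 40 × 27 = 772208640
GM = 772208640^(1/6) = 30.2893

GM = 30.2893


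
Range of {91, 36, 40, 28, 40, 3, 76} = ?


Max = 91, Min = 3
Range = 91 - 3 = 88

Range = 88


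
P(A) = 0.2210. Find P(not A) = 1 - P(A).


P(not A) = 1 - 0.2210 = 0.7790

P(not A) = 0.7790


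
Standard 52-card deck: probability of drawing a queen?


4 queens in 52 cards
P = 4/52 = 0.0769

P = 0.0769


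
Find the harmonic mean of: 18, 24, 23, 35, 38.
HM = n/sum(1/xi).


Sum of reciprocals = 1/18 + 1/24 + 1/23 + 1/35 + 1/38 = 0.195588
HM = 5/0.195588 = 25.5640

HM = 25.5640


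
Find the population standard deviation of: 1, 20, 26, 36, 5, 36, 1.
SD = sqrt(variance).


Mean = 17.8571
Variance = 208.9796
SD = sqrt(208.9796) = 14.4561

SD = 14.4561


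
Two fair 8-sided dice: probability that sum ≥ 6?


Total outcomes = 8×8 = 64
Favorable (sum ≥ 6): 54
P = 54/64 = 0.8438

P = 0.8438


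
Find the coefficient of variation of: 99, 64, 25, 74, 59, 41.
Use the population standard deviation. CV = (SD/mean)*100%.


Mean = 60.3333
SD = 23.5207
CV = (23.5207/60.3333)*100 = 38.9845%

CV = 38.9845%


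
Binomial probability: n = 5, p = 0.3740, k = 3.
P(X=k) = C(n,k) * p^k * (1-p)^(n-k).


C(5,3) = 10
p^3 = 0.052314
(1-p)^2 = 0.391876
P = 10 * 0.052314 * 0.391876 = 0.2050

P(X=3) = 0.2050


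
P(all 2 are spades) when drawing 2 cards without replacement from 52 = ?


P(all spades) = (13/52) × (12/51)
= 0.0588

P = 0.0588


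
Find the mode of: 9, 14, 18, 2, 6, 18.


Frequencies: 2:1, 6:1, 9:1, 14:1, 18:2
Max frequency = 2
Mode = 18

Mode = 18


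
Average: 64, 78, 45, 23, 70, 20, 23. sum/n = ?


Sum = 64 + 78 + 45 + 23 + 70 + 20 + 23 = 323
n = 7
Mean = 323/7 = 46.1429

Mean = 46.1429


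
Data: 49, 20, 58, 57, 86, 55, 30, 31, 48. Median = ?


Sorted: 20, 30, 31, 48, 49, 55, 57, 58, 86
n = 9 (odd)
Middle value = 49

Median = 49


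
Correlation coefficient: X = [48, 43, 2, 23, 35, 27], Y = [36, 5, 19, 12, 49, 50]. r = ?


Mean X = 29.6667, Mean Y = 28.5000
SD X = 15.051763, SD Y = 17.576025
Cov = 41.500000
r = 41.500000/(15.051763*17.576025) = 0.1569

r = 0.1569


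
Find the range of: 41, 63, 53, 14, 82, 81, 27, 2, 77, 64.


Max = 82, Min = 2
Range = 82 - 2 = 80

Range = 80


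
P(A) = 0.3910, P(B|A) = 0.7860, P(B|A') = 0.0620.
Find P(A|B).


P(B) = P(B|A)*P(A) + P(B|A')*P(A')
= 0.7860*0.3910 + 0.0620*0.6090
= 0.307326 + 0.037758 = 0.345084
P(A|B) = 0.307326/0.345084 = 0.8906

P(A|B) = 0.8906


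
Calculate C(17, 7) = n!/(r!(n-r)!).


C(17,7) = 17!/(7! × 10!)
= 355687428096000/(5040 × 3628800)
= 19448

C(17,7) = 19448


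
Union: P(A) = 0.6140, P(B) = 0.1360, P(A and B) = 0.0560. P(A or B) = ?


P(A∪B) = 0.6140 + 0.1360 - 0.0560
= 0.7500 - 0.0560
= 0.6940

P(A∪B) = 0.6940


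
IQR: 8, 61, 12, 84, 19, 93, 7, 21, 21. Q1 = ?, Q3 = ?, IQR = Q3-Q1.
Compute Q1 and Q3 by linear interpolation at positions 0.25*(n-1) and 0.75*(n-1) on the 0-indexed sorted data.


Sorted: 7, 8, 12, 19, 21, 21, 61, 84, 93
Q1 (25th %ile) = 12.0000
Q3 (75th %ile) = 61.0000
IQR = 61.0000 - 12.0000 = 49.0000

IQR = 49.0000


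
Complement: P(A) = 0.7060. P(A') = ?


P(not A) = 1 - 0.7060 = 0.2940

P(not A) = 0.2940


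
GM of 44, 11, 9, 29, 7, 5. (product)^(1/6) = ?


Product = 44 × 11 × 9 × 29 × 7 × 5 = 4421340
GM = 4421340^(1/6) = 12.8113

GM = 12.8113


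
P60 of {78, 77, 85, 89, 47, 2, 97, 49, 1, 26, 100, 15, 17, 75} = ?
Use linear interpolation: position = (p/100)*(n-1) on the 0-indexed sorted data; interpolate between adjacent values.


Sorted: 1, 2, 15, 17, 26, 47, 49, 75, 77, 78, 85, 89, 97, 100
n = 14
Index = 60/100 * 13 = 7.8000
Lower = data[7] = 75, Upper = data[8] = 77
P60 = 75 + 0.8000*(2) = 76.6000

P60 = 76.6000


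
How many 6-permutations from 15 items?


P(15,6) = 15!/9!
= 1307674368000/362880
= 3603600

P(15,6) = 3603600


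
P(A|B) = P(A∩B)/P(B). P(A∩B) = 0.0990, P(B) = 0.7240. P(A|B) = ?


P(A|B) = 0.0990/0.7240 = 0.1367

P(A|B) = 0.1367


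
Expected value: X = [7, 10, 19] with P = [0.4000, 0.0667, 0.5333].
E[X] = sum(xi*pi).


E[X] = 7*0.4000 + 10*0.0667 + 19*0.5333
= 2.8000 + 0.6670 + 10.1327
= 13.5997

E[X] = 13.5997


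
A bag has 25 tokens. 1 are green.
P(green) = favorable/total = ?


P = 1/25 = 0.0400

P = 0.0400


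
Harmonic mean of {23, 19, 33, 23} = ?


Sum of reciprocals = 1/23 + 1/19 + 1/33 + 1/23 = 0.169891
HM = 4/0.169891 = 23.5445

HM = 23.5445


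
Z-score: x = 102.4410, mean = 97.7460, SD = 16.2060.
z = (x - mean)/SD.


z = (102.4410 - 97.7460)/16.2060
= 4.6950/16.2060
= 0.2897

z = 0.2897


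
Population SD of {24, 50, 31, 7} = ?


Mean = 28.0000
Variance = 237.5000
SD = sqrt(237.5000) = 15.4110

SD = 15.4110


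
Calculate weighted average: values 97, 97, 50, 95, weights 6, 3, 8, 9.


Numerator = 97*6 + 97*3 + 50*8 + 95*9 = 2128
Denominator = 6 + 3 + 8 + 9 = 26
WM = 2128/26 = 81.8462

WM = 81.8462


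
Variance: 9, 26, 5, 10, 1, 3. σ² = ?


Mean = 9.0000
Squared deviations: 0, 289.0000, 16.0000, 1.0000, 64.0000, 36.0000
Sum = 406.0000
Variance = 406.0000/6 = 67.6667

Variance = 67.6667


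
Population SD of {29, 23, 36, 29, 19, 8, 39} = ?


Mean = 26.1429
Variance = 95.5510
SD = sqrt(95.5510) = 9.7750

SD = 9.7750


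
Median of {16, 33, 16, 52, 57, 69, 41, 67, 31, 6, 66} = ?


Sorted: 6, 16, 16, 31, 33, 41, 52, 57, 66, 67, 69
n = 11 (odd)
Middle value = 41

Median = 41


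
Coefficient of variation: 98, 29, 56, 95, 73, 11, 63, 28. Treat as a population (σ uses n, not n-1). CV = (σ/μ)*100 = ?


Mean = 56.6250
SD = 29.9121
CV = (29.9121/56.6250)*100 = 52.8249%

CV = 52.8249%
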